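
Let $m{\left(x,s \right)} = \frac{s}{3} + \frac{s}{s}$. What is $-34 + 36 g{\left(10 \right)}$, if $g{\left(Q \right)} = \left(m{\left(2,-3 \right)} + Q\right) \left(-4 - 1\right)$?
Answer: $-1834$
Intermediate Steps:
$m{\left(x,s \right)} = 1 + \frac{s}{3}$ ($m{\left(x,s \right)} = s \frac{1}{3} + 1 = \frac{s}{3} + 1 = 1 + \frac{s}{3}$)
$g{\left(Q \right)} = - 5 Q$ ($g{\left(Q \right)} = \left(\left(1 + \frac{1}{3} \left(-3\right)\right) + Q\right) \left(-4 - 1\right) = \left(\left(1 - 1\right) + Q\right) \left(-5\right) = \left(0 + Q\right) \left(-5\right) = Q \left(-5\right) = - 5 Q$)
$-34 + 36 g{\left(10 \right)} = -34 + 36 \left(\left(-5\right) 10\right) = -34 + 36 \left(-50\right) = -34 - 1800 = -1834$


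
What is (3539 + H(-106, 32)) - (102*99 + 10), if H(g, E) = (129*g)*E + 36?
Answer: -444101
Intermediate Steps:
H(g, E) = 36 + 129*E*g (H(g, E) = 129*E*g + 36 = 36 + 129*E*g)
(3539 + H(-106, 32)) - (102*99 + 10) = (3539 + (36 + 129*32*(-106))) - (102*99 + 10) = (3539 + (36 - 437568)) - (10098 + 10) = (3539 - 437532) - 1*10108 = -433993 - 10108 = -444101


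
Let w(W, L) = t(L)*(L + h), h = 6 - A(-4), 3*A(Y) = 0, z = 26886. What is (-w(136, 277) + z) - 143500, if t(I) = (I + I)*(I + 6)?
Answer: -44485920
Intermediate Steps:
A(Y) = 0 (A(Y) = (⅓)*0 = 0)
h = 6 (h = 6 - 1*0 = 6 + 0 = 6)
t(I) = 2*I*(6 + I) (t(I) = (2*I)*(6 + I) = 2*I*(6 + I))
w(W, L) = 2*L*(6 + L)² (w(W, L) = (2*L*(6 + L))*(L + 6) = (2*L*(6 + L))*(6 + L) = 2*L*(6 + L)²)
(-w(136, 277) + z) - 143500 = (-2*277*(6 + 277)² + 26886) - 143500 = (-2*277*283² + 26886) - 143500 = (-2*277*80089 + 26886) - 143500 = (-1*44369306 + 26886) - 143500 = (-44369306 + 26886) - 143500 = -44342420 - 143500 = -44485920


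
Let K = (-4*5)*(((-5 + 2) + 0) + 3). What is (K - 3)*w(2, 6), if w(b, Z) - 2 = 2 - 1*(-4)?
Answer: -24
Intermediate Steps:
w(b, Z) = 8 (w(b, Z) = 2 + (2 - 1*(-4)) = 2 + (2 + 4) = 2 + 6 = 8)
K = 0 (K = -20*((-3 + 0) + 3) = -20*(-3 + 3) = -20*0 = 0)
(K - 3)*w(2, 6) = (0 - 3)*8 = -3*8 = -24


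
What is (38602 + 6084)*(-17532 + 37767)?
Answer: 904221210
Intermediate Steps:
(38602 + 6084)*(-17532 + 37767) = 44686*20235 = 904221210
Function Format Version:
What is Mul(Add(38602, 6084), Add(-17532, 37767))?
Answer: 904221210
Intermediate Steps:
Mul(Add(38602, 6084), Add(-17532, 37767)) = Mul(44686, 20235) = 904221210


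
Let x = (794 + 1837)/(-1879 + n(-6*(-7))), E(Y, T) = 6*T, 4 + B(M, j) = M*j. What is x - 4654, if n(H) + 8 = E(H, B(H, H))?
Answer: -13453837/2891 ≈ -4653.7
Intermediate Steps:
B(M, j) = -4 + M*j
n(H) = -32 + 6*H² (n(H) = -8 + 6*(-4 + H*H) = -8 + 6*(-4 + H²) = -8 + (-24 + 6*H²) = -32 + 6*H²)
x = 877/2891 (x = (794 + 1837)/(-1879 + (-32 + 6*(-6*(-7))²)) = 2631/(-1879 + (-32 + 6*42²)) = 2631/(-1879 + (-32 + 6*1764)) = 2631/(-1879 + (-32 + 10584)) = 2631/(-1879 + 10552) = 2631/8673 = 2631*(1/8673) = 877/2891 ≈ 0.30336)
x - 4654 = 877/2891 - 4654 = -13453837/2891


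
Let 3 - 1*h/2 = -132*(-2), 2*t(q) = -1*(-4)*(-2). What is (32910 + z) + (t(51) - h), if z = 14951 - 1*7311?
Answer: 41068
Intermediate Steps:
z = 7640 (z = 14951 - 7311 = 7640)
t(q) = -4 (t(q) = (-1*(-4)*(-2))/2 = (4*(-2))/2 = (½)*(-8) = -4)
h = -522 (h = 6 - (-264)*(-2) = 6 - 2*264 = 6 - 528 = -522)
(32910 + z) + (t(51) - h) = (32910 + 7640) + (-4 - 1*(-522)) = 40550 + (-4 + 522) = 40550 + 518 = 41068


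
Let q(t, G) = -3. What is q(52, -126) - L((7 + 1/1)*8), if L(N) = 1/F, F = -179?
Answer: -536/179 ≈ -2.9944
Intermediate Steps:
L(N) = -1/179 (L(N) = 1/(-179) = -1/179)
q(52, -126) - L((7 + 1/1)*8) = -3 - 1*(-1/179) = -3 + 1/179 = -536/179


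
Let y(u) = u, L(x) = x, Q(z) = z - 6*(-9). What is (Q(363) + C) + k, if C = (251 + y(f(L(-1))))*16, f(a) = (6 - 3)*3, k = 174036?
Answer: 178613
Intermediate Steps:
Q(z) = 54 + z (Q(z) = z + 54 = 54 + z)
f(a) = 9 (f(a) = 3*3 = 9)
C = 4160 (C = (251 + 9)*16 = 260*16 = 4160)
(Q(363) + C) + k = ((54 + 363) + 4160) + 174036 = (417 + 4160) + 174036 = 4577 + 174036 = 178613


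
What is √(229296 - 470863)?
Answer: I*√241567 ≈ 491.49*I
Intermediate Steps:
√(229296 - 470863) = √(-241567) = I*√241567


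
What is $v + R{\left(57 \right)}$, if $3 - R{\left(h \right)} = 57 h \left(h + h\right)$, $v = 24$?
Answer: $-370359$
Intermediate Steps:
$R{\left(h \right)} = 3 - 114 h^{2}$ ($R{\left(h \right)} = 3 - 57 h \left(h + h\right) = 3 - 57 h 2 h = 3 - 114 h^{2}$)
$v + R{\left(57 \right)} = 24 + \left(3 - 114 \cdot 57^{2}\right) = 24 + \left(3 - 370386\right) = 24 - 370383 = -370359$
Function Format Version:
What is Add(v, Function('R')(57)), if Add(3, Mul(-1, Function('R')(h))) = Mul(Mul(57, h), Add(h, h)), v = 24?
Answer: -370359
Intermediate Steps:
Function('R')(h) = Add(3, Mul(-114, Pow(h, 2))) (Function('R')(h) = Add(3, Mul(-1, Mul(Mul(57, h), Add(h, h)))) = Add(3, Mul(-1, Mul(Mul(57, h), Mul(2, h)))) = Add(3, Mul(-1, Mul(114, Pow(h, 2)))) = Add(3, Mul(-114, Pow(h, 2))))
Add(v, Function('R')(57)) = Add(24, Add(3, Mul(-114, Pow(57, 2)))) = Add(24, Add(3, Mul(-114, 3249))) = Add(24, Add(3, -370386)) = Add(24, -370383) = -370359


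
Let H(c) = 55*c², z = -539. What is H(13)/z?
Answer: -845/49 ≈ -17.245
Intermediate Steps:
H(13)/z = (55*13²)/(-539) = (55*169)*(-1/539) = 9295*(-1/539) = -845/49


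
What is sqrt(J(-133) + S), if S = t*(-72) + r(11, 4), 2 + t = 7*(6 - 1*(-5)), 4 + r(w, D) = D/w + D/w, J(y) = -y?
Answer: I*sqrt(637703)/11 ≈ 72.597*I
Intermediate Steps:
r(w, D) = -4 + 2*D/w (r(w, D) = -4 + (D/w + D/w) = -4 + 2*D/w)
t = 75 (t = -2 + 7*(6 - 1*(-5)) = -2 + 7*(6 + 5) = -2 + 7*11 = -2 + 77 = 75)
S = -59436/11 (S = 75*(-72) + (-4 + 2*4/11) = -5400 + (-4 + 2*4*(1/11)) = -5400 + (-4 + 8/11) = -5400 - 36/11 = -59436/11 ≈ -5403.3)
sqrt(J(-133) + S) = sqrt(-1*(-133) - 59436/11) = sqrt(133 - 59436/11) = sqrt(-57973/11) = I*sqrt(637703)/11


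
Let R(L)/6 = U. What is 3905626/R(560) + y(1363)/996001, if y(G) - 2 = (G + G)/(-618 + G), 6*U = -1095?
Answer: -115922220383794/32500508631 ≈ -3566.8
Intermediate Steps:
U = -365/2 (U = (⅙)*(-1095) = -365/2 ≈ -182.50)
R(L) = -1095 (R(L) = 6*(-365/2) = -1095)
y(G) = 2 + 2*G/(-618 + G) (y(G) = 2 + (G + G)/(-618 + G) = 2 + (2*G)/(-618 + G) = 2 + 2*G/(-618 + G))
3905626/R(560) + y(1363)/996001 = 3905626/(-1095) + (4*(-309 + 1363)/(-618 + 1363))/996001 = 3905626*(-1/1095) + (4*1054/745)*(1/996001) = -3905626/1095 + (4*(1/745)*1054)*(1/996001) = -3905626/1095 + (4216/745)*(1/996001) = -3905626/1095 + 4216/742020745 = -115922220383794/32500508631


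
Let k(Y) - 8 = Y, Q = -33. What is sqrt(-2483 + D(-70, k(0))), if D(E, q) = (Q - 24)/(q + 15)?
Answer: I*sqrt(1314818)/23 ≈ 49.855*I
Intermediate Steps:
k(Y) = 8 + Y
D(E, q) = -57/(15 + q) (D(E, q) = (-33 - 24)/(q + 15) = -57/(15 + q))
sqrt(-2483 + D(-70, k(0))) = sqrt(-2483 - 57/(15 + (8 + 0))) = sqrt(-2483 - 57/(15 + 8)) = sqrt(-2483 - 57/23) = sqrt(-57166/23) = I*sqrt(1314818)/23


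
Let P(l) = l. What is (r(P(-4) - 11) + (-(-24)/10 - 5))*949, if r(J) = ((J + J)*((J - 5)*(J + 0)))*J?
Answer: 640562663/5 ≈ 1.2811e+8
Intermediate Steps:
r(J) = 2*J³*(-5 + J) (r(J) = ((2*J)*((-5 + J)*J))*J = ((2*J)*(J*(-5 + J)))*J = (2*J²*(-5 + J))*J = 2*J³*(-5 + J))
(r(P(-4) - 11) + (-(-24)/10 - 5))*949 = (2*(-4 - 11)³*(-5 + (-4 - 11)) + (-(-24)/10 - 5))*949 = (2*(-15)³*(-5 - 15) + (-(-24)/10 - 5))*949 = (2*(-3375)*(-20) + (-2*(-6/5) - 5))*949 = (135000 + (12/5 - 5))*949 = (135000 - 13/5)*949 = (674987/5)*949 = 640562663/5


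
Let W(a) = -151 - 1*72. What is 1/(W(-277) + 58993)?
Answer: 1/58770 ≈ 1.7015e-5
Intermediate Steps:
W(a) = -223 (W(a) = -151 - 72 = -223)
1/(W(-277) + 58993) = 1/(-223 + 58993) = 1/58770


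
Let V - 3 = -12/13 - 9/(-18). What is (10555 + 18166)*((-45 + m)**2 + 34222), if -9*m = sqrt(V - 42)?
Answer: 2192422044197/2106 + 718025*I*sqrt(1066)/13 ≈ 1.041e+9 + 1.8033e+6*I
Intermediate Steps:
V = 67/26 (V = 3 + (-12/13 - 9/(-18)) = 3 + (-12*1/13 - 9*(-1/18)) = 3 + (-12/13 + 1/2) = 3 - 11/26 = 67/26 ≈ 2.5769)
m = -5*I*sqrt(1066)/234 (m = -sqrt(67/26 - 42)/9 = -5*I*sqrt(1066)/234 ≈ -0.69764*I)
(10555 + 18166)*((-45 + m)**2 + 34222) = (10555 + 18166)*((-45 - 5*I*sqrt(1066)/234)**2 + 34222) = 28721*(34222 + (-45 - 5*I*sqrt(1066)/234)**2) = 982890062 + 28721*(-45 - 5*I*sqrt(1066)/234)**2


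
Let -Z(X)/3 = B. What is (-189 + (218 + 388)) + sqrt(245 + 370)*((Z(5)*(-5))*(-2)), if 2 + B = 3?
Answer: 417 - 30*sqrt(615) ≈ -326.98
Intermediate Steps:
B = 1 (B = -2 + 3 = 1)
Z(X) = -3 (Z(X) = -3*1 = -3)
(-189 + (218 + 388)) + sqrt(245 + 370)*((Z(5)*(-5))*(-2)) = (-189 + (218 + 388)) + sqrt(245 + 370)*(-3*(-5)*(-2)) = (-189 + 606) + sqrt(615)*(15*(-2)) = 417 + sqrt(615)*(-30) = 417 - 30*sqrt(615)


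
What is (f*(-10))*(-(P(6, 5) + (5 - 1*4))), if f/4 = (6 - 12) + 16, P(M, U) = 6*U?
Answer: 12400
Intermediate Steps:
f = 40 (f = 4*((6 - 12) + 16) = 4*(-6 + 16) = 4*10 = 40)
(f*(-10))*(-(P(6, 5) + (5 - 1*4))) = (40*(-10))*(-(6*5 + (5 - 1*4))) = -(-400)*(30 + (5 - 4)) = -(-400)*(30 + 1) = -(-400)*31 = -400*(-31) = 12400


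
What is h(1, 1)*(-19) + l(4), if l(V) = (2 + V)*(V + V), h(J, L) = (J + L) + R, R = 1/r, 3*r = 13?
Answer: 73/13 ≈ 5.6154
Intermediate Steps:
r = 13/3 (r = (⅓)*13 = 13/3 ≈ 4.3333)
R = 3/13 (R = 1/(13/3) = 3/13 ≈ 0.23077)
h(J, L) = 3/13 + J + L (h(J, L) = (J + L) + 3/13 = 3/13 + J + L)
l(V) = 2*V*(2 + V) (l(V) = (2 + V)*(2*V) = 2*V*(2 + V))
h(1, 1)*(-19) + l(4) = (3/13 + 1 + 1)*(-19) + 2*4*(2 + 4) = (29/13)*(-19) + 2*4*6 = -551/13 + 48 = 73/13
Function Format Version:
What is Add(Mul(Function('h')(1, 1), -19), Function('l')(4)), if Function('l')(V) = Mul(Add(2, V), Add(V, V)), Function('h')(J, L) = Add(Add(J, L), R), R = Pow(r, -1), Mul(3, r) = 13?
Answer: Rational(73, 13) ≈ 5.6154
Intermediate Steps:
r = Rational(13, 3) (r = Mul(Rational(1, 3), 13) = Rational(13, 3) ≈ 4.3333)
R = Rational(3, 13) (R = Pow(Rational(13, 3), -1) = Rational(3, 13) ≈ 0.23077)
Function('h')(J, L) = Add(Rational(3, 13), J, L) (Function('h')(J, L) = Add(Add(J, L), Rational(3, 13)) = Add(Rational(3, 13), J, L))
Function('l')(V) = Mul(2, V, Add(2, V)) (Function('l')(V) = Mul(Add(2, V), Mul(2, V)) = Mul(2, V, Add(2, V)))
Add(Mul(Function('h')(1, 1), -19), Function('l')(4)) = Add(Mul(Add(Rational(3, 13), 1, 1), -19), Mul(2, 4, Add(2, 4))) = Add(Mul(Rational(29, 13), -19), Mul(2, 4, 6)) = Add(Rational(-551, 13), 48) = Rational(73, 13)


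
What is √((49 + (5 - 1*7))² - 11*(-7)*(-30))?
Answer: I*√101 ≈ 10.05*I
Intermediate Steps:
√((49 + (5 - 1*7))² - 11*(-7)*(-30)) = √((49 + (5 - 7))² + 77*(-30)) = √((49 - 2)² - 2310) = √(47² - 2310) = √(2209 - 2310) = √(-101) = I*√101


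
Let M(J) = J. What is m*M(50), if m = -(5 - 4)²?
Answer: -50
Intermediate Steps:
m = -1 (m = -1*1² = -1*1 = -1)
m*M(50) = -1*50 = -50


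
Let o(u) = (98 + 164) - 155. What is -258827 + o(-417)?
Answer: -258720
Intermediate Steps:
o(u) = 107 (o(u) = 262 - 155 = 107)
-258827 + o(-417) = -258827 + 107 = -258720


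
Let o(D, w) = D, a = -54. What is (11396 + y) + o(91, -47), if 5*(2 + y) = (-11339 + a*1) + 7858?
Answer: 10778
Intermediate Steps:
y = -709 (y = -2 + ((-11339 - 54*1) + 7858)/5 = -2 + ((-11339 - 54) + 7858)/5 = -2 + (-11393 + 7858)/5 = -2 + (1/5)*(-3535) = -2 - 707 = -709)
(11396 + y) + o(91, -47) = (11396 - 709) + 91 = 10687 + 91 = 10778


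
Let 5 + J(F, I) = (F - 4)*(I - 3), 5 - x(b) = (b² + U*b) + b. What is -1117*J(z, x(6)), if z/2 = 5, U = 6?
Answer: 514937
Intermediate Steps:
x(b) = 5 - b² - 7*b (x(b) = 5 - ((b² + 6*b) + b) = 5 - (b² + 7*b) = 5 + (-b² - 7*b) = 5 - b² - 7*b)
z = 10 (z = 2*5 = 10)
J(F, I) = -5 + (-4 + F)*(-3 + I) (J(F, I) = -5 + (F - 4)*(I - 3) = -5 + (-4 + F)*(-3 + I))
-1117*J(z, x(6)) = -1117*(7 - 4*(5 - 1*6² - 7*6) - 3*10 + 10*(5 - 1*6² - 7*6)) = -1117*(7 - 4*(5 - 1*36 - 42) - 30 + 10*(5 - 1*36 - 42)) = -1117*(7 - 4*(5 - 36 - 42) - 30 + 10*(5 - 36 - 42)) = -1117*(7 - 4*(-73) - 30 + 10*(-73)) = -1117*(7 + 292 - 30 - 730) = -1117*(-461) = 514937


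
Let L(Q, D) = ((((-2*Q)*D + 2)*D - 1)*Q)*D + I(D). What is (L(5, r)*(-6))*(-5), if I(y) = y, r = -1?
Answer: 1920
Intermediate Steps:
L(Q, D) = D + D*Q*(-1 + D*(2 - 2*D*Q)) (L(Q, D) = ((((-2*Q)*D + 2)*D - 1)*Q)*D + D = (((-2*D*Q + 2)*D - 1)*Q)*D + D = (((2 - 2*D*Q)*D - 1)*Q)*D + D = ((D*(2 - 2*D*Q) - 1)*Q)*D + D = ((-1 + D*(2 - 2*D*Q))*Q)*D + D = (Q*(-1 + D*(2 - 2*D*Q)))*D + D = D*Q*(-1 + D*(2 - 2*D*Q)) + D = D + D*Q*(-1 + D*(2 - 2*D*Q)))
(L(5, r)*(-6))*(-5) = (-(1 - 1*5 - 2*(-1)**2*5**2 + 2*(-1)*5)*(-6))*(-5) = (-(1 - 5 - 2*1*25 - 10)*(-6))*(-5) = (-(1 - 5 - 50 - 10)*(-6))*(-5) = (-1*(-64)*(-6))*(-5) = (64*(-6))*(-5) = -384*(-5) = 1920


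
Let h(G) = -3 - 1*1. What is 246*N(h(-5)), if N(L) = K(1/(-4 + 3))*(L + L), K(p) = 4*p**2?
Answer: -7872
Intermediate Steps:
h(G) = -4 (h(G) = -3 - 1 = -4)
N(L) = 8*L (N(L) = (4*(1/(-4 + 3))**2)*(L + L) = (4*(1/(-1))**2)*(2*L) = (4*(-1)**2)*(2*L) = (4*1)*(2*L) = 4*(2*L) = 8*L)
246*N(h(-5)) = 246*(8*(-4)) = 246*(-32) = -7872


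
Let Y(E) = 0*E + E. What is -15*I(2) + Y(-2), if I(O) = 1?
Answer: -17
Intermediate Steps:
Y(E) = E (Y(E) = 0 + E = E)
-15*I(2) + Y(-2) = -15*1 - 2 = -15 - 2 = -17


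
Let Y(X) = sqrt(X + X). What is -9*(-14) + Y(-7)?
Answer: 126 + I*sqrt(14) ≈ 126.0 + 3.7417*I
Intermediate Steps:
Y(X) = sqrt(2)*sqrt(X) (Y(X) = sqrt(2*X) = sqrt(2)*sqrt(X))
-9*(-14) + Y(-7) = -9*(-14) + sqrt(2)*sqrt(-7) = 126 + sqrt(2)*(I*sqrt(7)) = 126 + I*sqrt(14)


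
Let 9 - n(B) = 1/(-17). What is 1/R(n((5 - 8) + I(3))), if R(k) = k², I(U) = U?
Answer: 289/23716 ≈ 0.012186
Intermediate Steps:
n(B) = 154/17 (n(B) = 9 - 1/(-17) = 9 - 1*(-1/17) = 9 + 1/17 = 154/17)
1/R(n((5 - 8) + I(3))) = 1/((154/17)²) = 1/(23716/289) = 289/23716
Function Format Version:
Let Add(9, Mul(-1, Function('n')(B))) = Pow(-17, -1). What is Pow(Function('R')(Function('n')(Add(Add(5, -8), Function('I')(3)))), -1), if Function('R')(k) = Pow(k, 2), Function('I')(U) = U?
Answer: Rational(289, 23716) ≈ 0.012186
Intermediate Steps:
Function('n')(B) = Rational(154, 17) (Function('n')(B) = Add(9, Mul(-1, Pow(-17, -1))) = Add(9, Mul(-1, Rational(-1, 17))) = Add(9, Rational(1, 17)) = Rational(154, 17))
Pow(Function('R')(Function('n')(Add(Add(5, -8), Function('I')(3)))), -1) = Pow(Pow(Rational(154, 17), 2), -1) = Pow(Rational(23716, 289), -1) = Rational(289, 23716)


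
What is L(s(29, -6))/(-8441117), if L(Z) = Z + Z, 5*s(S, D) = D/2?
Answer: 6/42205585 ≈ 1.4216e-7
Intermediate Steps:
s(S, D) = D/10 (s(S, D) = (D/2)/5 = D/10)
L(Z) = 2*Z
L(s(29, -6))/(-8441117) = (2*((⅒)*(-6)))/(-8441117) = (2*(-⅗))*(-1/8441117) = -6/5*(-1/8441117) = 6/42205585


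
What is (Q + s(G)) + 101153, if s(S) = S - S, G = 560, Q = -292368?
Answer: -191215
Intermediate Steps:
s(S) = 0
(Q + s(G)) + 101153 = (-292368 + 0) + 101153 = -292368 + 101153 = -191215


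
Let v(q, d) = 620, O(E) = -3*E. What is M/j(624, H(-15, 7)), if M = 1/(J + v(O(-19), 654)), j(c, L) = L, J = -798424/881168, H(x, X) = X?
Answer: 110146/477335019 ≈ 0.00023075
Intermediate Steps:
J = -99803/110146 (J = -798424*1/881168 = -99803/110146 ≈ -0.90610)
M = 110146/68190717 (M = 1/(-99803/110146 + 620) = 1/(68190717/110146) = 110146/68190717 ≈ 0.0016153)
M/j(624, H(-15, 7)) = (110146/68190717)/7 = (110146/68190717)*(⅐) = 110146/477335019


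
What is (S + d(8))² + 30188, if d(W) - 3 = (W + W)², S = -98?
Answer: 56109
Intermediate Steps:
d(W) = 3 + 4*W² (d(W) = 3 + (W + W)² = 3 + (2*W)² = 3 + 4*W²)
(S + d(8))² + 30188 = (-98 + (3 + 4*8²))² + 30188 = (-98 + (3 + 4*64))² + 30188 = (-98 + (3 + 256))² + 30188 = (-98 + 259)² + 30188 = 161² + 30188 = 25921 + 30188 = 56109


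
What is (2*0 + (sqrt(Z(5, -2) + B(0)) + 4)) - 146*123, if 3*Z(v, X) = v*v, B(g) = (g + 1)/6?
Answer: -17954 + sqrt(34)/2 ≈ -17951.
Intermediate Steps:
B(g) = 1/6 + g/6 (B(g) = (1 + g)*(1/6) = 1/6 + g/6)
Z(v, X) = v**2/3 (Z(v, X) = (v*v)/3 = v**2/3)
(2*0 + (sqrt(Z(5, -2) + B(0)) + 4)) - 146*123 = (2*0 + (sqrt((1/3)*5**2 + (1/6 + (1/6)*0)) + 4)) - 146*123 = (0 + (sqrt((1/3)*25 + (1/6 + 0)) + 4)) - 17958 = (0 + (sqrt(25/3 + 1/6) + 4)) - 17958 = (0 + (sqrt(17/2) + 4)) - 17958 = (0 + (sqrt(34)/2 + 4)) - 17958 = (0 + (4 + sqrt(34)/2)) - 17958 = (4 + sqrt(34)/2) - 17958 = -17954 + sqrt(34)/2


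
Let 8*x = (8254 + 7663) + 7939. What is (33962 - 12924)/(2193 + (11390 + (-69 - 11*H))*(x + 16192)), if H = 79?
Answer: 21038/200408841 ≈ 0.00010498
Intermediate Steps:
x = 2982 (x = ((8254 + 7663) + 7939)/8 = (15917 + 7939)/8 = (⅛)*23856 = 2982)
(33962 - 12924)/(2193 + (11390 + (-69 - 11*H))*(x + 16192)) = (33962 - 12924)/(2193 + (11390 + (-69 - 11*79))*(2982 + 16192)) = 21038/(2193 + (11390 + (-69 - 869))*19174) = 21038/(2193 + (11390 - 938)*19174) = 21038/(2193 + 10452*19174) = 21038/(2193 + 200406648) = 21038/200408841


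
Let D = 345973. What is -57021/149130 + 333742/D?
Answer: 10014406009/17198317830 ≈ 0.58229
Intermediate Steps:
-57021/149130 + 333742/D = -57021/149130 + 333742/345973 = -57021*1/149130 + 333742*(1/345973) = -19007/49710 + 333742/345973 = 10014406009/17198317830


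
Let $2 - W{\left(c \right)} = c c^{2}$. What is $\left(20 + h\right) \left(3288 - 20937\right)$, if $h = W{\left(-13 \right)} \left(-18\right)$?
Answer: $698229738$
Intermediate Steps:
$W{\left(c \right)} = 2 - c^{3}$ ($W{\left(c \right)} = 2 - c c^{2} = 2 - c^{3}$)
$h = -39582$ ($h = \left(2 - \left(-13\right)^{3}\right) \left(-18\right) = \left(2 - -2197\right) \left(-18\right) = \left(2 + 2197\right) \left(-18\right) = 2199 \left(-18\right) = -39582$)
$\left(20 + h\right) \left(3288 - 20937\right) = \left(20 - 39582\right) \left(3288 - 20937\right) = \left(-39562\right) \left(-17649\right) = 698229738$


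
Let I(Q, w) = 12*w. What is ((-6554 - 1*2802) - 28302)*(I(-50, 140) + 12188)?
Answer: -522241144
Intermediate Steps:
((-6554 - 1*2802) - 28302)*(I(-50, 140) + 12188) = ((-6554 - 1*2802) - 28302)*(12*140 + 12188) = ((-6554 - 2802) - 28302)*(1680 + 12188) = (-9356 - 28302)*13868 = -37658*13868 = -522241144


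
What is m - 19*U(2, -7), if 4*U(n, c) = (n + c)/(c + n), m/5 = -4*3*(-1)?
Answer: 221/4 ≈ 55.250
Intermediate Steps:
m = 60 (m = 5*(-4*3*(-1)) = 5*(-12*(-1)) = 5*12 = 60)
U(n, c) = ¼ (U(n, c) = ((n + c)/(c + n))/4 = ((c + n)/(c + n))/4 = (¼)*1 = ¼)
m - 19*U(2, -7) = 60 - 19*¼ = 60 - 19/4 = 221/4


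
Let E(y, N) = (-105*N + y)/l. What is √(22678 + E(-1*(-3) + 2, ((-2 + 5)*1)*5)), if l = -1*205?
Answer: 8*√595853/41 ≈ 150.62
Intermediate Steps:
l = -205
E(y, N) = -y/205 + 21*N/41 (E(y, N) = (-105*N + y)/(-205) = (y - 105*N)*(-1/205) = -y/205 + 21*N/41)
√(22678 + E(-1*(-3) + 2, ((-2 + 5)*1)*5)) = √(22678 + (-(-1*(-3) + 2)/205 + 21*(((-2 + 5)*1)*5)/41)) = √(22678 + (-(3 + 2)/205 + 21*((3*1)*5)/41)) = √(22678 + (-1/205*5 + 21*(3*5)/41)) = √(22678 + (-1/41 + (21/41)*15)) = √(22678 + (-1/41 + 315/41)) = √(22678 + 314/41) = √(930112/41) = 8*√595853/41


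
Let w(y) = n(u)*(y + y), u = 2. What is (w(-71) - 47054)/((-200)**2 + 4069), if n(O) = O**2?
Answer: -47622/44069 ≈ -1.0806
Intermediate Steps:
w(y) = 8*y (w(y) = 2**2*(y + y) = 4*(2*y) = 8*y)
(w(-71) - 47054)/((-200)**2 + 4069) = (8*(-71) - 47054)/((-200)**2 + 4069) = (-568 - 47054)/(40000 + 4069) = -47622/44069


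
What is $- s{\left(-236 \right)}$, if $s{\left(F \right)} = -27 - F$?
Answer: $-209$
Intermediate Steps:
$- s{\left(-236 \right)} = - (-27 - -236) = - (-27 + 236) = \left(-1\right) 209 = -209$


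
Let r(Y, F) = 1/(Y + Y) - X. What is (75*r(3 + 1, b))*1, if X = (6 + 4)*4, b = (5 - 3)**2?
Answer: -23925/8 ≈ -2990.6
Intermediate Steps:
b = 4 (b = 2**2 = 4)
X = 40 (X = 10*4 = 40)
r(Y, F) = -40 + 1/(2*Y) (r(Y, F) = 1/(Y + Y) - 1*40 = 1/(2*Y) - 40 = -40 + 1/(2*Y))
(75*r(3 + 1, b))*1 = (75*(-40 + 1/(2*(3 + 1))))*1 = (75*(-40 + (1/2)/4))*1 = (75*(-40 + (1/2)*(1/4)))*1 = (75*(-40 + 1/8))*1 = (75*(-319/8))*1 = -23925/8*1 = -23925/8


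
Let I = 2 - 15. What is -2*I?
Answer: 26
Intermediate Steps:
I = -13
-2*I = -2*(-13) = 26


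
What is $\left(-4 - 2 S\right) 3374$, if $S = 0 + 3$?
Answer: $-33740$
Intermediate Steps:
$S = 3$
$\left(-4 - 2 S\right) 3374 = \left(-4 - 6\right) 3374 = \left(-10\right) 3374 = -33740$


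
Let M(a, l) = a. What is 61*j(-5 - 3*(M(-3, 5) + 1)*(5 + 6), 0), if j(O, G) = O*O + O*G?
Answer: 226981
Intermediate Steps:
j(O, G) = O² + G*O
61*j(-5 - 3*(M(-3, 5) + 1)*(5 + 6), 0) = 61*((-5 - 3*(-3 + 1)*(5 + 6))*(0 + (-5 - 3*(-3 + 1)*(5 + 6)))) = 61*((-5 - (-6)*11)*(0 + (-5 - (-6)*11))) = 61*((-5 - 3*(-22))*(0 + (-5 - 3*(-22)))) = 61*((-5 + 66)*(0 + (-5 + 66))) = 61*(61*(0 + 61)) = 61*(61*61) = 61*3721 = 226981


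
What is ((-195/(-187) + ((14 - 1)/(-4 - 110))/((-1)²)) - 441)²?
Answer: 88011397710721/454457124 ≈ 1.9366e+5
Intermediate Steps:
((-195/(-187) + ((14 - 1)/(-4 - 110))/((-1)²)) - 441)² = ((-195*(-1/187) + (13/(-114))/1) - 441)² = ((195/187 + (13*(-1/114))*1) - 441)² = ((195/187 - 13/114*1) - 441)² = ((195/187 - 13/114) - 441)² = (19799/21318 - 441)² = (-9381439/21318)² = 88011397710721/454457124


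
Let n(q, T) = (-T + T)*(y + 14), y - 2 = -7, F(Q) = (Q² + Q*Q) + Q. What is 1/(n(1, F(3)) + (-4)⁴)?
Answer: 1/256 ≈ 0.0039063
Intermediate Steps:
F(Q) = Q + 2*Q² (F(Q) = (Q² + Q²) + Q = 2*Q² + Q = Q + 2*Q²)
y = -5 (y = 2 - 7 = -5)
n(q, T) = 0 (n(q, T) = (-T + T)*(-5 + 14) = 0*9 = 0)
1/(n(1, F(3)) + (-4)⁴) = 1/(0 + (-4)⁴) = 1/(0 + 256) = 1/256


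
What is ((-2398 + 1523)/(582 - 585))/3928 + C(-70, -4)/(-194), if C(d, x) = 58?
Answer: -256861/1143048 ≈ -0.22472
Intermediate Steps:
((-2398 + 1523)/(582 - 585))/3928 + C(-70, -4)/(-194) = ((-2398 + 1523)/(582 - 585))/3928 + 58/(-194) = -875/(-3)*(1/3928) + 58*(-1/194) = -875*(-⅓)*(1/3928) - 29/97 = (875/3)*(1/3928) - 29/97 = 875/11784 - 29/97 = -256861/1143048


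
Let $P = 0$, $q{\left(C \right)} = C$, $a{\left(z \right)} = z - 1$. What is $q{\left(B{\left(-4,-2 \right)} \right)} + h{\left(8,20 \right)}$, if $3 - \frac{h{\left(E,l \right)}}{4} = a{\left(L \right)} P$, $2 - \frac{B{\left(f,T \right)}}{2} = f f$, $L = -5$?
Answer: $-16$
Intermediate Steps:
$B{\left(f,T \right)} = 4 - 2 f^{2}$ ($B{\left(f,T \right)} = 4 - 2 f f = 4 - 2 f^{2}$)
$a{\left(z \right)} = -1 + z$
$h{\left(E,l \right)} = 12$ ($h{\left(E,l \right)} = 12 - 4 \left(-1 - 5\right) 0 = 12 - 4 \left(\left(-6\right) 0\right) = 12 - 0 = 12 + 0 = 12$)
$q{\left(B{\left(-4,-2 \right)} \right)} + h{\left(8,20 \right)} = \left(4 - 2 \left(-4\right)^{2}\right) + 12 = \left(4 - 32\right) + 12 = -28 + 12 = -16$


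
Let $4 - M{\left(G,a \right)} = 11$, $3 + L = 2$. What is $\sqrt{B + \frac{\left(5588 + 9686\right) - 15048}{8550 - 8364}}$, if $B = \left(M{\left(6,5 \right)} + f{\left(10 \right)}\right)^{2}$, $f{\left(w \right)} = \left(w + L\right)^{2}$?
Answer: $\frac{\sqrt{47372433}}{93} \approx 74.008$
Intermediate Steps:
$L = -1$ ($L = -3 + 2 = -1$)
$f{\left(w \right)} = \left(-1 + w\right)^{2}$ ($f{\left(w \right)} = \left(w - 1\right)^{2} = \left(-1 + w\right)^{2}$)
$M{\left(G,a \right)} = -7$ ($M{\left(G,a \right)} = 4 - 11 = -7$)
$B = 5476$ ($B = \left(-7 + \left(-1 + 10\right)^{2}\right)^{2} = \left(-7 + 9^{2}\right)^{2} = \left(-7 + 81\right)^{2} = 74^{2} = 5476$)
$\sqrt{B + \frac{\left(5588 + 9686\right) - 15048}{8550 - 8364}} = \sqrt{5476 + \frac{\left(5588 + 9686\right) - 15048}{8550 - 8364}} = \sqrt{5476 + \frac{15274 - 15048}{186}} = \sqrt{5476 + 226 \cdot \frac{1}{186}} = \sqrt{5476 + \frac{113}{93}} = \sqrt{\frac{509381}{93}} = \frac{\sqrt{47372433}}{93}$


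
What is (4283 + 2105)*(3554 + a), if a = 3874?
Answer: 47450064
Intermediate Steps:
(4283 + 2105)*(3554 + a) = (4283 + 2105)*(3554 + 3874) = 6388*7428 = 47450064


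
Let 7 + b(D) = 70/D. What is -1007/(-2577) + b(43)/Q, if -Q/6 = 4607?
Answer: 399173843/1021012554 ≈ 0.39096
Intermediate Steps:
Q = -27642 (Q = -6*4607 = -27642)
b(D) = -7 + 70/D
-1007/(-2577) + b(43)/Q = -1007/(-2577) + (-7 + 70/43)/(-27642) = -1007*(-1/2577) + (-7 + 70*(1/43))*(-1/27642) = 1007/2577 + (-7 + 70/43)*(-1/27642) = 1007/2577 - 231/43*(-1/27642) = 1007/2577 + 77/396202 = 399173843/1021012554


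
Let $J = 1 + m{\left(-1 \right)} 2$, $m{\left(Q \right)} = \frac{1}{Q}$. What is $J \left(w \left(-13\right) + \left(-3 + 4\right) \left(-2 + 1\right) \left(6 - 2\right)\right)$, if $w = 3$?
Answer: $43$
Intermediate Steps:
$J = -1$ ($J = 1 + \frac{1}{-1} \cdot 2 = 1 - 2 = -1$)
$J \left(w \left(-13\right) + \left(-3 + 4\right) \left(-2 + 1\right) \left(6 - 2\right)\right) = - (3 \left(-13\right) + \left(-3 + 4\right) \left(-2 + 1\right) \left(6 - 2\right)) = - (-39 + 1 \left(\left(-1\right) 4\right)) = - (-39 + 1 \left(-4\right)) = - (-39 - 4) = \left(-1\right) \left(-43\right) = 43$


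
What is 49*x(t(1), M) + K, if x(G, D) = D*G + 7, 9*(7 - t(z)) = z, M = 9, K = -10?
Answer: 3371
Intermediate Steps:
t(z) = 7 - z/9
x(G, D) = 7 + D*G
49*x(t(1), M) + K = 49*(7 + 9*(7 - ⅑*1)) - 10 = 49*(7 + 9*(7 - ⅑)) - 10 = 49*(7 + 9*(62/9)) - 10 = 49*(7 + 62) - 10 = 49*69 - 10 = 3381 - 10 = 3371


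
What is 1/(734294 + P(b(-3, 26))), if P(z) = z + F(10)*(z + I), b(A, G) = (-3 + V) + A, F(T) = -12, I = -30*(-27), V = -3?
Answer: 1/724673 ≈ 1.3799e-6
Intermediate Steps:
I = 810
b(A, G) = -6 + A (b(A, G) = (-3 - 3) + A = -6 + A)
P(z) = -9720 - 11*z (P(z) = z - 12*(z + 810) = z - 12*(810 + z) = z + (-9720 - 12*z) = -9720 - 11*z)
1/(734294 + P(b(-3, 26))) = 1/(734294 + (-9720 - 11*(-6 - 3))) = 1/(734294 + (-9720 - 11*(-9))) = 1/(734294 + (-9720 + 99)) = 1/(734294 - 9621) = 1/724673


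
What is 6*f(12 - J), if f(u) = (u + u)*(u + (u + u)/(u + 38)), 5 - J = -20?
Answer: 54756/25 ≈ 2190.2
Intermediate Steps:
J = 25 (J = 5 - 1*(-20) = 5 + 20 = 25)
f(u) = 2*u*(u + 2*u/(38 + u)) (f(u) = (2*u)*(u + (2*u)/(38 + u)) = (2*u)*(u + 2*u/(38 + u)) = 2*u*(u + 2*u/(38 + u)))
6*f(12 - J) = 6*(2*(12 - 1*25)**2*(40 + (12 - 1*25))/(38 + (12 - 1*25))) = 6*(2*(12 - 25)**2*(40 + (12 - 25))/(38 + (12 - 25))) = 6*(2*(-13)**2*(40 - 13)/(38 - 13)) = 6*(2*169*27/25) = 6*(2*169*(1/25)*27) = 6*(9126/25) = 54756/25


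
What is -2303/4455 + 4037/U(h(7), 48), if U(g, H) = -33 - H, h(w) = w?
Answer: -224338/4455 ≈ -50.356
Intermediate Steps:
-2303/4455 + 4037/U(h(7), 48) = -2303/4455 + 4037/(-33 - 1*48) = -2303*1/4455 + 4037/(-33 - 48) = -2303/4455 + 4037/(-81) = -2303/4455 + 4037*(-1/81) = -2303/4455 - 4037/81 = -224338/4455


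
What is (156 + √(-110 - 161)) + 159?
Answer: 315 + I*√271 ≈ 315.0 + 16.462*I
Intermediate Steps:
(156 + √(-110 - 161)) + 159 = (156 + √(-271)) + 159 = (156 + I*√271) + 159 = 315 + I*√271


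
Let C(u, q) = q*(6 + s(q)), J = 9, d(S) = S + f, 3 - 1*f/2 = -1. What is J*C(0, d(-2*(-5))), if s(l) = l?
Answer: 3888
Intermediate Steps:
f = 8 (f = 6 - 2*(-1) = 6 + 2 = 8)
d(S) = 8 + S (d(S) = S + 8 = 8 + S)
C(u, q) = q*(6 + q)
J*C(0, d(-2*(-5))) = 9*((8 - 2*(-5))*(6 + (8 - 2*(-5)))) = 9*((8 + 10)*(6 + (8 + 10))) = 9*(18*(6 + 18)) = 9*(18*24) = 9*432 = 3888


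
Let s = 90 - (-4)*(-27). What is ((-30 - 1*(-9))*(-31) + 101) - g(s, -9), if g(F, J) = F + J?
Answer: 779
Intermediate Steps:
s = -18 (s = 90 - 1*108 = 90 - 108 = -18)
((-30 - 1*(-9))*(-31) + 101) - g(s, -9) = ((-30 - 1*(-9))*(-31) + 101) - (-18 - 9) = ((-30 + 9)*(-31) + 101) - 1*(-27) = (-21*(-31) + 101) + 27 = (651 + 101) + 27 = 752 + 27 = 779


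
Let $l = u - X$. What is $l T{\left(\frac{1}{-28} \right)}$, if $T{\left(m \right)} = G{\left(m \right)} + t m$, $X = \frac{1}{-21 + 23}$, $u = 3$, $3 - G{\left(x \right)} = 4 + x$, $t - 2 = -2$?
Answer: $- \frac{135}{56} \approx -2.4107$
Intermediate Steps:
$t = 0$ ($t = 2 - 2 = 0$)
$G{\left(x \right)} = -1 - x$ ($G{\left(x \right)} = 3 - \left(4 + x\right) = -1 - x$)
$X = \frac{1}{2} \approx 0.5$
$T{\left(m \right)} = -1 - m$ ($T{\left(m \right)} = \left(-1 - m\right) + 0 m = \left(-1 - m\right) + 0 = -1 - m$)
$l = \frac{5}{2}$ ($l = 3 - \frac{1}{2} = \frac{5}{2} \approx 2.5$)
$l T{\left(\frac{1}{-28} \right)} = \frac{5 \left(-1 - \frac{1}{-28}\right)}{2} = \frac{5 \left(-1 - - \frac{1}{28}\right)}{2} = \frac{5 \left(-1 + \frac{1}{28}\right)}{2} = \frac{5}{2} \left(- \frac{27}{28}\right) = - \frac{135}{56}$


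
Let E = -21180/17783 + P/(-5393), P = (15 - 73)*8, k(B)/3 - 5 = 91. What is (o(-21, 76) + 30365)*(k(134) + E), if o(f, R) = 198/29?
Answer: 24234126502558252/2781207851 ≈ 8.7135e+6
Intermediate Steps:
k(B) = 288 (k(B) = 15 + 3*91 = 15 + 273 = 288)
o(f, R) = 198/29 (o(f, R) = 198*(1/29) = 198/29)
P = -464 (P = -58*8 = -464)
E = -105972428/95903719 (E = -21180/17783 - 464/(-5393) = -21180*1/17783 - 464*(-1/5393) = -21180/17783 + 464/5393 = -105972428/95903719 ≈ -1.1050)
(o(-21, 76) + 30365)*(k(134) + E) = (198/29 + 30365)*(288 - 105972428/95903719) = (880783/29)*(27514298644/95903719) = 24234126502558252/2781207851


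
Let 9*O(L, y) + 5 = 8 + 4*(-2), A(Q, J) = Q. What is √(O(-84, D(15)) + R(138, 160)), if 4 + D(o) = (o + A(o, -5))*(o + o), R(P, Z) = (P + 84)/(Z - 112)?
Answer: √586/12 ≈ 2.0173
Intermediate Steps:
R(P, Z) = (84 + P)/(-112 + Z)
D(o) = -4 + 4*o² (D(o) = -4 + (o + o)*(o + o) = -4 + (2*o)*(2*o) = -4 + 4*o²)
O(L, y) = -5/9 (O(L, y) = -5/9 + (8 + 4*(-2))/9 = -5/9 + (8 - 8)/9 = -5/9 + (⅑)*0 = -5/9 + 0 = -5/9)
√(O(-84, D(15)) + R(138, 160)) = √(-5/9 + (84 + 138)/(-112 + 160)) = √(-5/9 + 222/48) = √(-5/9 + (1/48)*222) = √(-5/9 + 37/8) = √(293/72) = √586/12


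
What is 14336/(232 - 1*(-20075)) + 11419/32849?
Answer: 100401271/95294949 ≈ 1.0536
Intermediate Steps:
14336/(232 - 1*(-20075)) + 11419/32849 = 14336/(232 + 20075) + 11419*(1/32849) = 14336/20307 + 11419/32849 = 14336*(1/20307) + 11419/32849 = 2048/2901 + 11419/32849 = 100401271/95294949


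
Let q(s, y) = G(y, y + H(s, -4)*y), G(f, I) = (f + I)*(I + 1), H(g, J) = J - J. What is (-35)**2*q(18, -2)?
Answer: 4900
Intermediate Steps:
H(g, J) = 0
G(f, I) = (1 + I)*(I + f) (G(f, I) = (I + f)*(1 + I) = (1 + I)*(I + f))
q(s, y) = 2*y + 2*y**2 (q(s, y) = (y + 0*y) + y + (y + 0*y)**2 + (y + 0*y)*y = (y + 0) + y + (y + 0)**2 + (y + 0)*y = y + y + y**2 + y*y = y + y + y**2 + y**2 = 2*y + 2*y**2)
(-35)**2*q(18, -2) = (-35)**2*(2*(-2)*(1 - 2)) = 1225*(2*(-2)*(-1)) = 1225*4 = 4900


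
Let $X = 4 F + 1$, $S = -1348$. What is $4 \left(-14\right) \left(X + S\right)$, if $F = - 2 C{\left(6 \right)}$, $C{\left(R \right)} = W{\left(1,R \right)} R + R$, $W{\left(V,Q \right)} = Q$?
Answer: $94248$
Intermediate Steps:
$C{\left(R \right)} = R + R^{2}$ ($C{\left(R \right)} = R R + R = R^{2} + R = R + R^{2}$)
$F = -84$ ($F = - 2 \cdot 6 \left(1 + 6\right) = - 2 \cdot 6 \cdot 7 = \left(-2\right) 42 = -84$)
$X = -335$ ($X = 4 \left(-84\right) + 1 = -336 + 1 = -335$)
$4 \left(-14\right) \left(X + S\right) = 4 \left(-14\right) \left(-335 - 1348\right) = \left(-56\right) \left(-1683\right) = 94248$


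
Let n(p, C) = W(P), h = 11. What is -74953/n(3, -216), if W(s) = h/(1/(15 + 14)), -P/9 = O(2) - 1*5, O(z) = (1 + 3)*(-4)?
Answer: -74953/319 ≈ -234.96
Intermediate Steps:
O(z) = -16 (O(z) = 4*(-4) = -16)
P = 189 (P = -9*(-16 - 1*5) = -9*(-16 - 5) = -9*(-21) = 189)
W(s) = 319 (W(s) = 11/(1/(15 + 14)) = 11/(1/29) = 11*29 = 319)
n(p, C) = 319
-74953/n(3, -216) = -74953/319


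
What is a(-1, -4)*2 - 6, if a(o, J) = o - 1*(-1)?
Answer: -6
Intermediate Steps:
a(o, J) = 1 + o (a(o, J) = o + 1 = 1 + o)
a(-1, -4)*2 - 6 = (1 - 1)*2 - 6 = 0*2 - 6 = 0 - 6 = -6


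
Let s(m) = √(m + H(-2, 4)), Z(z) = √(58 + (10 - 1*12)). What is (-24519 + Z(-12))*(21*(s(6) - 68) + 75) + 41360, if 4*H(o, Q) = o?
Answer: 41360 + 3*(902 - 7*√22)*(24519 - 2*√14)/2 ≈ 3.1998e+7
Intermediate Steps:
H(o, Q) = o/4
Z(z) = 2*√14 (Z(z) = √(58 + (10 - 12)) = √(58 - 2) = √56 = 2*√14)
s(m) = √(-½ + m) (s(m) = √(m + (¼)*(-2)) = √(m - ½) = √(-½ + m))
(-24519 + Z(-12))*(21*(s(6) - 68) + 75) + 41360 = (-24519 + 2*√14)*(21*(√(-2 + 4*6)/2 - 68) + 75) + 41360 = (-24519 + 2*√14)*(21*(√(-2 + 24)/2 - 68) + 75) + 41360 = (-24519 + 2*√14)*(21*(√22/2 - 68) + 75) + 41360 = (-24519 + 2*√14)*(21*(-68 + √22/2) + 75) + 41360 = (-24519 + 2*√14)*((-1428 + 21*√22/2) + 75) + 41360 = (-24519 + 2*√14)*(-1353 + 21*√22/2) + 41360 = 41360 + (-24519 + 2*√14)*(-1353 + 21*√22/2)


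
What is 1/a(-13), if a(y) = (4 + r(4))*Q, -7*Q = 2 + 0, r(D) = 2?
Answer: -7/12 ≈ -0.58333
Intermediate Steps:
Q = -2/7 (Q = -(2 + 0)/7 = -⅐*2 = -2/7 ≈ -0.28571)
a(y) = -12/7 (a(y) = (4 + 2)*(-2/7) = 6*(-2/7) = -12/7)
1/a(-13) = 1/(-12/7) = -7/12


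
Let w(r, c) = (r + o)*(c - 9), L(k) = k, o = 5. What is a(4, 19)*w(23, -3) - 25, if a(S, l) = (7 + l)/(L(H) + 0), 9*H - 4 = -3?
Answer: -78649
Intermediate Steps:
H = ⅑ (H = 4/9 + (⅑)*(-3) = 4/9 - ⅓ = ⅑ ≈ 0.11111)
a(S, l) = 63 + 9*l (a(S, l) = (7 + l)/(⅑ + 0) = (7 + l)/(⅑) = (7 + l)*9 = 63 + 9*l)
w(r, c) = (-9 + c)*(5 + r) (w(r, c) = (r + 5)*(c - 9) = (5 + r)*(-9 + c) = (-9 + c)*(5 + r))
a(4, 19)*w(23, -3) - 25 = (63 + 9*19)*(-45 - 9*23 + 5*(-3) - 3*23) - 25 = (63 + 171)*(-45 - 207 - 15 - 69) - 25 = 234*(-336) - 25 = -78624 - 25 = -78649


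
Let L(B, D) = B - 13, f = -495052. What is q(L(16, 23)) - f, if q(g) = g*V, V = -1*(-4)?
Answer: 495064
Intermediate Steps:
L(B, D) = -13 + B
V = 4
q(g) = 4*g (q(g) = g*4 = 4*g)
q(L(16, 23)) - f = 4*(-13 + 16) - 1*(-495052) = 4*3 + 495052 = 12 + 495052 = 495064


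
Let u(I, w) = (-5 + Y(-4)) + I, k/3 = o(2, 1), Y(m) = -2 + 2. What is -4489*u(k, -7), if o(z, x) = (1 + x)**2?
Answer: -31423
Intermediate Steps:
Y(m) = 0
k = 12 (k = 3*(1 + 1)**2 = 3*2**2 = 3*4 = 12)
u(I, w) = -5 + I (u(I, w) = (-5 + 0) + I = -5 + I)
-4489*u(k, -7) = -4489*(-5 + 12) = -4489*7 = -31423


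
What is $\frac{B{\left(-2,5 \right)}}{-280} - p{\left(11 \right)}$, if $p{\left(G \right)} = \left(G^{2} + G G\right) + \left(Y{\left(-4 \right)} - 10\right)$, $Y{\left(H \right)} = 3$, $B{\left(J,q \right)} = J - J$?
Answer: $-235$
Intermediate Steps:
$B{\left(J,q \right)} = 0$
$p{\left(G \right)} = -7 + 2 G^{2}$ ($p{\left(G \right)} = \left(G^{2} + G G\right) + \left(3 - 10\right) = \left(G^{2} + G^{2}\right) - 7 = 2 G^{2} - 7 = -7 + 2 G^{2}$)
$\frac{B{\left(-2,5 \right)}}{-280} - p{\left(11 \right)} = \frac{0}{-280} - \left(-7 + 2 \cdot 11^{2}\right) = 0 \left(- \frac{1}{280}\right) - \left(-7 + 2 \cdot 121\right) = 0 - \left(-7 + 242\right) = 0 - 235 = -235$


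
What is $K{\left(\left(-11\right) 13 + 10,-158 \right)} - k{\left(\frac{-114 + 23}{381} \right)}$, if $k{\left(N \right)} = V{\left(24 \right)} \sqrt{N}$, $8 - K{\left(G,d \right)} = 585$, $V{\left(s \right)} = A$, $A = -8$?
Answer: $-577 + \frac{8 i \sqrt{34671}}{381} \approx -577.0 + 3.9097 i$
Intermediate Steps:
$V{\left(s \right)} = -8$
$K{\left(G,d \right)} = -577$ ($K{\left(G,d \right)} = 8 - 585 = -577$)
$k{\left(N \right)} = - 8 \sqrt{N}$
$K{\left(\left(-11\right) 13 + 10,-158 \right)} - k{\left(\frac{-114 + 23}{381} \right)} = -577 - - 8 \sqrt{\frac{-114 + 23}{381}} = -577 - - 8 \sqrt{\left(-91\right) \frac{1}{381}} = -577 - - 8 \sqrt{- \frac{91}{381}} = -577 - - 8 \frac{i \sqrt{34671}}{381} = -577 - - \frac{8 i \sqrt{34671}}{381} = -577 + \frac{8 i \sqrt{34671}}{381}$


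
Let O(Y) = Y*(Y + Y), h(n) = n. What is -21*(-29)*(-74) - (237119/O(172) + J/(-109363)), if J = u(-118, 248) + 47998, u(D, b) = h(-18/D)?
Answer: -17206507097057631/381776609056 ≈ -45070.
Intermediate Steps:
O(Y) = 2*Y² (O(Y) = Y*(2*Y) = 2*Y²)
u(D, b) = -18/D
J = 2831891/59 (J = -18/(-118) + 47998 = -18*(-1/118) + 47998 = 9/59 + 47998 = 2831891/59 ≈ 47998.)
-21*(-29)*(-74) - (237119/O(172) + J/(-109363)) = -21*(-29)*(-74) - (237119/((2*172²)) + (2831891/59)/(-109363)) = 609*(-74) - (237119/((2*29584)) + (2831891/59)*(-1/109363)) = -45066 - (237119/59168 - 2831891/6452417) = -45066 - 1*1362433339935/381776609056 = -45066 - 1362433339935/381776609056 = -17206507097057631/381776609056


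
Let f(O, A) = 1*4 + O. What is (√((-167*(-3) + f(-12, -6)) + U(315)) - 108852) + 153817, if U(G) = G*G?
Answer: 44965 + √99718 ≈ 45281.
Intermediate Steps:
f(O, A) = 4 + O
U(G) = G²
(√((-167*(-3) + f(-12, -6)) + U(315)) - 108852) + 153817 = (√((-167*(-3) + (4 - 12)) + 315²) - 108852) + 153817 = (√((501 - 8) + 99225) - 108852) + 153817 = (√(493 + 99225) - 108852) + 153817 = (√99718 - 108852) + 153817 = (-108852 + √99718) + 153817 = 44965 + √99718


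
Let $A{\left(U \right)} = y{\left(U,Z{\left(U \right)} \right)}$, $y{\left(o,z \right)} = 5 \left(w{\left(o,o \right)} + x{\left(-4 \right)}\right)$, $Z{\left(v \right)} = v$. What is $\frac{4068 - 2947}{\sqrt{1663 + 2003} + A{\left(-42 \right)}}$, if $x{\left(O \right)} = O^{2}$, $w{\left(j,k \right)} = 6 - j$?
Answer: $\frac{179360}{49367} - \frac{1121 \sqrt{3666}}{98734} \approx 2.9458$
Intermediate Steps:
$y{\left(o,z \right)} = 110 - 5 o$ ($y{\left(o,z \right)} = 5 \left(\left(6 - o\right) + \left(-4\right)^{2}\right) = 5 \left(\left(6 - o\right) + 16\right) = 5 \left(22 - o\right) = 110 - 5 o$)
$A{\left(U \right)} = 110 - 5 U$
$\frac{4068 - 2947}{\sqrt{1663 + 2003} + A{\left(-42 \right)}} = \frac{4068 - 2947}{\sqrt{1663 + 2003} + \left(110 - -210\right)} = \frac{1121}{\sqrt{3666} + \left(110 + 210\right)} = \frac{1121}{\sqrt{3666} + 320} = \frac{1121}{320 + \sqrt{3666}}$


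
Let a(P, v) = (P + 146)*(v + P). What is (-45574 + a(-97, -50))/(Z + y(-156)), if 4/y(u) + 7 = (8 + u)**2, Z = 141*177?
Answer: -1155657969/546483433 ≈ -2.1147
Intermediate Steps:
a(P, v) = (146 + P)*(P + v)
Z = 24957
y(u) = 4/(-7 + (8 + u)**2)
(-45574 + a(-97, -50))/(Z + y(-156)) = (-45574 + ((-97)**2 + 146*(-97) + 146*(-50) - 97*(-50)))/(24957 + 4/(-7 + (8 - 156)**2)) = (-45574 + (9409 - 14162 - 7300 + 4850))/(24957 + 4/(-7 + (-148)**2)) = (-45574 - 7203)/(24957 + 4/(-7 + 21904)) = -52777/(24957 + 4/21897) = -52777/546483433/21897 = -52777*21897/546483433 = -1155657969/546483433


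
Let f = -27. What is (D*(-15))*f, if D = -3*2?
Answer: -2430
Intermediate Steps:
D = -6
(D*(-15))*f = -6*(-15)*(-27) = 90*(-27) = -2430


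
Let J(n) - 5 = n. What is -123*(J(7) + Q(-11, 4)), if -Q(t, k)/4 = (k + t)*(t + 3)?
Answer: 26076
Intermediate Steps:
J(n) = 5 + n
Q(t, k) = -4*(3 + t)*(k + t) (Q(t, k) = -4*(k + t)*(t + 3) = -4*(k + t)*(3 + t) = -4*(3 + t)*(k + t))
-123*(J(7) + Q(-11, 4)) = -123*((5 + 7) + (-12*4 - 12*(-11) - 4*(-11)² - 4*4*(-11))) = -123*(12 + (-48 + 132 - 4*121 + 176)) = -123*(12 + (-48 + 132 - 484 + 176)) = -123*(12 - 224) = -123*(-212) = 26076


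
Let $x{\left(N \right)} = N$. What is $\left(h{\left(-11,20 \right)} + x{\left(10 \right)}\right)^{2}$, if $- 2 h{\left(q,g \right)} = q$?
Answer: $\frac{961}{4} \approx 240.25$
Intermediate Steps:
$h{\left(q,g \right)} = - \frac{q}{2}$
$\left(h{\left(-11,20 \right)} + x{\left(10 \right)}\right)^{2} = \left(\left(- \frac{1}{2}\right) \left(-11\right) + 10\right)^{2} = \left(\frac{11}{2} + 10\right)^{2} = \left(\frac{31}{2}\right)^{2} = \frac{961}{4}$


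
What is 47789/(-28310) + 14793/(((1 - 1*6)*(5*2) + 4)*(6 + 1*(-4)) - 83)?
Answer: -85430581/990850 ≈ -86.219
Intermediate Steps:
47789/(-28310) + 14793/(((1 - 1*6)*(5*2) + 4)*(6 + 1*(-4)) - 83) = 47789*(-1/28310) + 14793/(((1 - 6)*10 + 4)*(6 - 4) - 83) = -47789/28310 + 14793/((-5*10 + 4)*2 - 83) = -47789/28310 + 14793/((-50 + 4)*2 - 83) = -47789/28310 + 14793/(-46*2 - 83) = -47789/28310 + 14793/(-92 - 83) = -47789/28310 + 14793/(-175) = -47789/28310 + 14793*(-1/175) = -47789/28310 - 14793/175 = -85430581/990850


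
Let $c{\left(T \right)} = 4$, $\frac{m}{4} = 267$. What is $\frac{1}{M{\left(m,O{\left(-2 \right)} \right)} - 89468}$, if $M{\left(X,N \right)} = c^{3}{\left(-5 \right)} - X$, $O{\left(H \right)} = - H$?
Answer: $- \frac{1}{90472} \approx -1.1053 \cdot 10^{-5}$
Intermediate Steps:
$m = 1068$ ($m = 4 \cdot 267 = 1068$)
$M{\left(X,N \right)} = 64 - X$ ($M{\left(X,N \right)} = 4^{3} - X = 64 - X$)
$\frac{1}{M{\left(m,O{\left(-2 \right)} \right)} - 89468} = \frac{1}{\left(64 - 1068\right) - 89468} = \frac{1}{-1004 - 89468} = \frac{1}{-90472} = - \frac{1}{90472}$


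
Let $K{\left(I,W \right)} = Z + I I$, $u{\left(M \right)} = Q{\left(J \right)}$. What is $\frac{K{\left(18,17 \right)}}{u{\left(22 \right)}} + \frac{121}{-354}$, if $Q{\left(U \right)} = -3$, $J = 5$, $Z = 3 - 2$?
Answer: $- \frac{38471}{354} \approx -108.68$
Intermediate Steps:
$Z = 1$
$u{\left(M \right)} = -3$
$K{\left(I,W \right)} = 1 + I^{2}$ ($K{\left(I,W \right)} = 1 + I I = 1 + I^{2}$)
$\frac{K{\left(18,17 \right)}}{u{\left(22 \right)}} + \frac{121}{-354} = \frac{1 + 18^{2}}{-3} + \frac{121}{-354} = \left(1 + 324\right) \left(- \frac{1}{3}\right) + 121 \left(- \frac{1}{354}\right) = 325 \left(- \frac{1}{3}\right) - \frac{121}{354} = - \frac{325}{3} - \frac{121}{354} = - \frac{38471}{354}$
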